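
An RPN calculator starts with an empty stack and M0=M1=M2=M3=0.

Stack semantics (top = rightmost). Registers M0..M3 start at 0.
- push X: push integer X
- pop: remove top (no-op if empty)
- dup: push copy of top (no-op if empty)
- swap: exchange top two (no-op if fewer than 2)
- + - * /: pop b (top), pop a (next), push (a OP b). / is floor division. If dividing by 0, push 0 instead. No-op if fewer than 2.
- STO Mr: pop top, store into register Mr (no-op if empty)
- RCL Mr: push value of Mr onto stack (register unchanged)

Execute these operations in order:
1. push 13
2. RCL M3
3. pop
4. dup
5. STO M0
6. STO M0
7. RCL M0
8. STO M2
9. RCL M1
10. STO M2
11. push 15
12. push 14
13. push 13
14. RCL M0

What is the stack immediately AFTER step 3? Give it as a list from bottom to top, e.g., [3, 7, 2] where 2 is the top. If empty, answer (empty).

After op 1 (push 13): stack=[13] mem=[0,0,0,0]
After op 2 (RCL M3): stack=[13,0] mem=[0,0,0,0]
After op 3 (pop): stack=[13] mem=[0,0,0,0]

[13]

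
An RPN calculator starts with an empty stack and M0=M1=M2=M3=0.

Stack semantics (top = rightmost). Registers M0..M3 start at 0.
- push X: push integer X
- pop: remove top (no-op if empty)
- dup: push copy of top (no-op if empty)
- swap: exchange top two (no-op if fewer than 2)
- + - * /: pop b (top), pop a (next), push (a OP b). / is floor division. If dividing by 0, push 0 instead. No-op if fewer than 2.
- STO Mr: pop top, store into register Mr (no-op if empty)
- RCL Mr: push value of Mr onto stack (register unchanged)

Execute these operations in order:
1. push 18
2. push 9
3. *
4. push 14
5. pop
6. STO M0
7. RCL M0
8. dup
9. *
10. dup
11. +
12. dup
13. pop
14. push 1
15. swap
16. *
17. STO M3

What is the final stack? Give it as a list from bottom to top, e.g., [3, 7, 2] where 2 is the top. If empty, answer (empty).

After op 1 (push 18): stack=[18] mem=[0,0,0,0]
After op 2 (push 9): stack=[18,9] mem=[0,0,0,0]
After op 3 (*): stack=[162] mem=[0,0,0,0]
After op 4 (push 14): stack=[162,14] mem=[0,0,0,0]
After op 5 (pop): stack=[162] mem=[0,0,0,0]
After op 6 (STO M0): stack=[empty] mem=[162,0,0,0]
After op 7 (RCL M0): stack=[162] mem=[162,0,0,0]
After op 8 (dup): stack=[162,162] mem=[162,0,0,0]
After op 9 (*): stack=[26244] mem=[162,0,0,0]
After op 10 (dup): stack=[26244,26244] mem=[162,0,0,0]
After op 11 (+): stack=[52488] mem=[162,0,0,0]
After op 12 (dup): stack=[52488,52488] mem=[162,0,0,0]
After op 13 (pop): stack=[52488] mem=[162,0,0,0]
After op 14 (push 1): stack=[52488,1] mem=[162,0,0,0]
After op 15 (swap): stack=[1,52488] mem=[162,0,0,0]
After op 16 (*): stack=[52488] mem=[162,0,0,0]
After op 17 (STO M3): stack=[empty] mem=[162,0,0,52488]

Answer: (empty)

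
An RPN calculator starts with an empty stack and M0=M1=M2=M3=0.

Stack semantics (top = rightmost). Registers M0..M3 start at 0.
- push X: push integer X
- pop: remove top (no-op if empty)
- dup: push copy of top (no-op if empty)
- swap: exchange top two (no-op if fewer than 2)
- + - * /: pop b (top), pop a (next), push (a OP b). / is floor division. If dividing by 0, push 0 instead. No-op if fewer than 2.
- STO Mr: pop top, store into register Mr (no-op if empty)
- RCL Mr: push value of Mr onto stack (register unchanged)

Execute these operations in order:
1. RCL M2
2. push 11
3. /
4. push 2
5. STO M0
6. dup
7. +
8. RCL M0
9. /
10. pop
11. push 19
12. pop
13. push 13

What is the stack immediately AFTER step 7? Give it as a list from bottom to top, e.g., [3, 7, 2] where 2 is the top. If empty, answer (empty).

After op 1 (RCL M2): stack=[0] mem=[0,0,0,0]
After op 2 (push 11): stack=[0,11] mem=[0,0,0,0]
After op 3 (/): stack=[0] mem=[0,0,0,0]
After op 4 (push 2): stack=[0,2] mem=[0,0,0,0]
After op 5 (STO M0): stack=[0] mem=[2,0,0,0]
After op 6 (dup): stack=[0,0] mem=[2,0,0,0]
After op 7 (+): stack=[0] mem=[2,0,0,0]

[0]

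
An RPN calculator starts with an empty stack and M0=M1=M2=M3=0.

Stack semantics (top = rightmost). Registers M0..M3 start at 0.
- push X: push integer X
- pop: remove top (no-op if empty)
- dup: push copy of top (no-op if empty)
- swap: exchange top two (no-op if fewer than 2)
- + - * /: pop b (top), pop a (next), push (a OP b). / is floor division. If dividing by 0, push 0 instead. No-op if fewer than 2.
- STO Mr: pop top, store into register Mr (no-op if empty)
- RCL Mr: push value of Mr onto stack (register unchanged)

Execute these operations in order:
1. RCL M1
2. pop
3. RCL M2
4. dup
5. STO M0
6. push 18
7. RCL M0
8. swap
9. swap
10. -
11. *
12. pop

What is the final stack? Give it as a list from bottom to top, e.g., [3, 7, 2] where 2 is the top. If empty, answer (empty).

Answer: (empty)

Derivation:
After op 1 (RCL M1): stack=[0] mem=[0,0,0,0]
After op 2 (pop): stack=[empty] mem=[0,0,0,0]
After op 3 (RCL M2): stack=[0] mem=[0,0,0,0]
After op 4 (dup): stack=[0,0] mem=[0,0,0,0]
After op 5 (STO M0): stack=[0] mem=[0,0,0,0]
After op 6 (push 18): stack=[0,18] mem=[0,0,0,0]
After op 7 (RCL M0): stack=[0,18,0] mem=[0,0,0,0]
After op 8 (swap): stack=[0,0,18] mem=[0,0,0,0]
After op 9 (swap): stack=[0,18,0] mem=[0,0,0,0]
After op 10 (-): stack=[0,18] mem=[0,0,0,0]
After op 11 (*): stack=[0] mem=[0,0,0,0]
After op 12 (pop): stack=[empty] mem=[0,0,0,0]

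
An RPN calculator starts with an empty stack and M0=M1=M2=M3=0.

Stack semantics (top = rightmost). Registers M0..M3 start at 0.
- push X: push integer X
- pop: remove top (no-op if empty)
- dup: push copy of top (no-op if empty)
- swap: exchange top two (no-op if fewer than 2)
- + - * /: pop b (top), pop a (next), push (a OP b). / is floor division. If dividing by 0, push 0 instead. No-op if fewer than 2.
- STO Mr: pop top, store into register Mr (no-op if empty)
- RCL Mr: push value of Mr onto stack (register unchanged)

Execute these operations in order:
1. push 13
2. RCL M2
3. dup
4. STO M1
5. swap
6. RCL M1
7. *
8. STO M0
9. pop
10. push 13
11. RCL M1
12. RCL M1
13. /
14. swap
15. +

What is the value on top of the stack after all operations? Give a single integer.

After op 1 (push 13): stack=[13] mem=[0,0,0,0]
After op 2 (RCL M2): stack=[13,0] mem=[0,0,0,0]
After op 3 (dup): stack=[13,0,0] mem=[0,0,0,0]
After op 4 (STO M1): stack=[13,0] mem=[0,0,0,0]
After op 5 (swap): stack=[0,13] mem=[0,0,0,0]
After op 6 (RCL M1): stack=[0,13,0] mem=[0,0,0,0]
After op 7 (*): stack=[0,0] mem=[0,0,0,0]
After op 8 (STO M0): stack=[0] mem=[0,0,0,0]
After op 9 (pop): stack=[empty] mem=[0,0,0,0]
After op 10 (push 13): stack=[13] mem=[0,0,0,0]
After op 11 (RCL M1): stack=[13,0] mem=[0,0,0,0]
After op 12 (RCL M1): stack=[13,0,0] mem=[0,0,0,0]
After op 13 (/): stack=[13,0] mem=[0,0,0,0]
After op 14 (swap): stack=[0,13] mem=[0,0,0,0]
After op 15 (+): stack=[13] mem=[0,0,0,0]

Answer: 13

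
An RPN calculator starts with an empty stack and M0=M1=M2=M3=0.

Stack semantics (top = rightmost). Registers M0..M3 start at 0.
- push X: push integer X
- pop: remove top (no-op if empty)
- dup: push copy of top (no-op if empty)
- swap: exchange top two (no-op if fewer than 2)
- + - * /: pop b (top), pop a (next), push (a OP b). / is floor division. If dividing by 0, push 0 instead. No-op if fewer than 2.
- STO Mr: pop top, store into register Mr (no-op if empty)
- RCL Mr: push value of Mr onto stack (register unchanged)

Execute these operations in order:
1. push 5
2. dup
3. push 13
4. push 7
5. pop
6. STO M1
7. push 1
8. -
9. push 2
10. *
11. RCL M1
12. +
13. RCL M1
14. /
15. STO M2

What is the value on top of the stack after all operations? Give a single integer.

Answer: 5

Derivation:
After op 1 (push 5): stack=[5] mem=[0,0,0,0]
After op 2 (dup): stack=[5,5] mem=[0,0,0,0]
After op 3 (push 13): stack=[5,5,13] mem=[0,0,0,0]
After op 4 (push 7): stack=[5,5,13,7] mem=[0,0,0,0]
After op 5 (pop): stack=[5,5,13] mem=[0,0,0,0]
After op 6 (STO M1): stack=[5,5] mem=[0,13,0,0]
After op 7 (push 1): stack=[5,5,1] mem=[0,13,0,0]
After op 8 (-): stack=[5,4] mem=[0,13,0,0]
After op 9 (push 2): stack=[5,4,2] mem=[0,13,0,0]
After op 10 (*): stack=[5,8] mem=[0,13,0,0]
After op 11 (RCL M1): stack=[5,8,13] mem=[0,13,0,0]
After op 12 (+): stack=[5,21] mem=[0,13,0,0]
After op 13 (RCL M1): stack=[5,21,13] mem=[0,13,0,0]
After op 14 (/): stack=[5,1] mem=[0,13,0,0]
After op 15 (STO M2): stack=[5] mem=[0,13,1,0]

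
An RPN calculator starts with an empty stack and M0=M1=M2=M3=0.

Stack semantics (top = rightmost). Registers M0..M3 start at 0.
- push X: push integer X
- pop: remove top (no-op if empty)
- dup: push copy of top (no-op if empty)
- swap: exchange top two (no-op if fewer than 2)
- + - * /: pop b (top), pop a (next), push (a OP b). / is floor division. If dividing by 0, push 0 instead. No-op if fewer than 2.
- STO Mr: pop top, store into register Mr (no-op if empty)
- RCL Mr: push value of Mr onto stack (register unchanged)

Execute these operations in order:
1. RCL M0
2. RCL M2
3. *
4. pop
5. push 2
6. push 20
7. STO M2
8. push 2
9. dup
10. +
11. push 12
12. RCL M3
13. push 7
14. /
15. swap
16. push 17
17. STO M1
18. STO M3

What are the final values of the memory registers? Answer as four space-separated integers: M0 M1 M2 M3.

Answer: 0 17 20 12

Derivation:
After op 1 (RCL M0): stack=[0] mem=[0,0,0,0]
After op 2 (RCL M2): stack=[0,0] mem=[0,0,0,0]
After op 3 (*): stack=[0] mem=[0,0,0,0]
After op 4 (pop): stack=[empty] mem=[0,0,0,0]
After op 5 (push 2): stack=[2] mem=[0,0,0,0]
After op 6 (push 20): stack=[2,20] mem=[0,0,0,0]
After op 7 (STO M2): stack=[2] mem=[0,0,20,0]
After op 8 (push 2): stack=[2,2] mem=[0,0,20,0]
After op 9 (dup): stack=[2,2,2] mem=[0,0,20,0]
After op 10 (+): stack=[2,4] mem=[0,0,20,0]
After op 11 (push 12): stack=[2,4,12] mem=[0,0,20,0]
After op 12 (RCL M3): stack=[2,4,12,0] mem=[0,0,20,0]
After op 13 (push 7): stack=[2,4,12,0,7] mem=[0,0,20,0]
After op 14 (/): stack=[2,4,12,0] mem=[0,0,20,0]
After op 15 (swap): stack=[2,4,0,12] mem=[0,0,20,0]
After op 16 (push 17): stack=[2,4,0,12,17] mem=[0,0,20,0]
After op 17 (STO M1): stack=[2,4,0,12] mem=[0,17,20,0]
After op 18 (STO M3): stack=[2,4,0] mem=[0,17,20,12]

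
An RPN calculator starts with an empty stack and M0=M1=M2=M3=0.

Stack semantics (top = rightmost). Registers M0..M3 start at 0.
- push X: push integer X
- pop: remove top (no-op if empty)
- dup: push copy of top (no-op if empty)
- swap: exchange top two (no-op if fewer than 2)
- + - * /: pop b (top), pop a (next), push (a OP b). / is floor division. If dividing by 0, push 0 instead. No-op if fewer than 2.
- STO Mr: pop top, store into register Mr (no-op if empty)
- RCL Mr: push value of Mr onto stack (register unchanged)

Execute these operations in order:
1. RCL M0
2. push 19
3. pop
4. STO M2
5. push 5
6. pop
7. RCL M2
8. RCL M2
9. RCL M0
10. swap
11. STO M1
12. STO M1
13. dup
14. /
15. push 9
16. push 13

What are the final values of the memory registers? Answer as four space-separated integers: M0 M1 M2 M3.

Answer: 0 0 0 0

Derivation:
After op 1 (RCL M0): stack=[0] mem=[0,0,0,0]
After op 2 (push 19): stack=[0,19] mem=[0,0,0,0]
After op 3 (pop): stack=[0] mem=[0,0,0,0]
After op 4 (STO M2): stack=[empty] mem=[0,0,0,0]
After op 5 (push 5): stack=[5] mem=[0,0,0,0]
After op 6 (pop): stack=[empty] mem=[0,0,0,0]
After op 7 (RCL M2): stack=[0] mem=[0,0,0,0]
After op 8 (RCL M2): stack=[0,0] mem=[0,0,0,0]
After op 9 (RCL M0): stack=[0,0,0] mem=[0,0,0,0]
After op 10 (swap): stack=[0,0,0] mem=[0,0,0,0]
After op 11 (STO M1): stack=[0,0] mem=[0,0,0,0]
After op 12 (STO M1): stack=[0] mem=[0,0,0,0]
After op 13 (dup): stack=[0,0] mem=[0,0,0,0]
After op 14 (/): stack=[0] mem=[0,0,0,0]
After op 15 (push 9): stack=[0,9] mem=[0,0,0,0]
After op 16 (push 13): stack=[0,9,13] mem=[0,0,0,0]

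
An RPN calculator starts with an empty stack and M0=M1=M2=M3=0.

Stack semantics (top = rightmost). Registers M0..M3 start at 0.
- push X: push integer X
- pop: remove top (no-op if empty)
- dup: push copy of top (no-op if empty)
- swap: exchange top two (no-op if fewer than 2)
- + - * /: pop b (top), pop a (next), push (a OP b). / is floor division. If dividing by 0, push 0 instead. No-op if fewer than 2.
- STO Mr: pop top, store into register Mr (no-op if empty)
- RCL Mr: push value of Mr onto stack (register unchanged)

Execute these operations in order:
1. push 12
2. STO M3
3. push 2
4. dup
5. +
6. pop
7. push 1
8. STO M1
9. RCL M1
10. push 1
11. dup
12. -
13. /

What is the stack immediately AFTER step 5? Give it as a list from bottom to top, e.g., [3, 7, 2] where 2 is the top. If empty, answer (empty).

After op 1 (push 12): stack=[12] mem=[0,0,0,0]
After op 2 (STO M3): stack=[empty] mem=[0,0,0,12]
After op 3 (push 2): stack=[2] mem=[0,0,0,12]
After op 4 (dup): stack=[2,2] mem=[0,0,0,12]
After op 5 (+): stack=[4] mem=[0,0,0,12]

[4]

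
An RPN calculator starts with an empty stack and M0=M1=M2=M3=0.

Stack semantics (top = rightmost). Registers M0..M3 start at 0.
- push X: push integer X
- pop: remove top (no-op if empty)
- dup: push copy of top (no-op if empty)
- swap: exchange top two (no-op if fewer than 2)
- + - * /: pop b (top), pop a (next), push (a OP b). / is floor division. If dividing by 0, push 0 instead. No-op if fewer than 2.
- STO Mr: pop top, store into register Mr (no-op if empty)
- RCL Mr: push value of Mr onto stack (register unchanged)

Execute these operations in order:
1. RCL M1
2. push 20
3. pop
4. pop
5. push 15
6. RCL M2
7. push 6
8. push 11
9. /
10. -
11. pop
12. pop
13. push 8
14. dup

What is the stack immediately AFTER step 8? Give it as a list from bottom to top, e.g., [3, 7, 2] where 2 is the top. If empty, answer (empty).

After op 1 (RCL M1): stack=[0] mem=[0,0,0,0]
After op 2 (push 20): stack=[0,20] mem=[0,0,0,0]
After op 3 (pop): stack=[0] mem=[0,0,0,0]
After op 4 (pop): stack=[empty] mem=[0,0,0,0]
After op 5 (push 15): stack=[15] mem=[0,0,0,0]
After op 6 (RCL M2): stack=[15,0] mem=[0,0,0,0]
After op 7 (push 6): stack=[15,0,6] mem=[0,0,0,0]
After op 8 (push 11): stack=[15,0,6,11] mem=[0,0,0,0]

[15, 0, 6, 11]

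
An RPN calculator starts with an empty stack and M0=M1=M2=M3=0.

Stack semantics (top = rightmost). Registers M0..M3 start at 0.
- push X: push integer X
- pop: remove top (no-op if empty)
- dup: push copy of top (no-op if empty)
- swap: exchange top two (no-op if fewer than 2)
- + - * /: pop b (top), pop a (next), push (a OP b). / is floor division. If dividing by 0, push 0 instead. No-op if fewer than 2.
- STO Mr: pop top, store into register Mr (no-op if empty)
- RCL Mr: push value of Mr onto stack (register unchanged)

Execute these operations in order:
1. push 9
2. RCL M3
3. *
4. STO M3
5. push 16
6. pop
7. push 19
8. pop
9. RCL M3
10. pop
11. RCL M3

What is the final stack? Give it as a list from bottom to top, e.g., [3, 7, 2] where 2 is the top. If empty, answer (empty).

Answer: [0]

Derivation:
After op 1 (push 9): stack=[9] mem=[0,0,0,0]
After op 2 (RCL M3): stack=[9,0] mem=[0,0,0,0]
After op 3 (*): stack=[0] mem=[0,0,0,0]
After op 4 (STO M3): stack=[empty] mem=[0,0,0,0]
After op 5 (push 16): stack=[16] mem=[0,0,0,0]
After op 6 (pop): stack=[empty] mem=[0,0,0,0]
After op 7 (push 19): stack=[19] mem=[0,0,0,0]
After op 8 (pop): stack=[empty] mem=[0,0,0,0]
After op 9 (RCL M3): stack=[0] mem=[0,0,0,0]
After op 10 (pop): stack=[empty] mem=[0,0,0,0]
After op 11 (RCL M3): stack=[0] mem=[0,0,0,0]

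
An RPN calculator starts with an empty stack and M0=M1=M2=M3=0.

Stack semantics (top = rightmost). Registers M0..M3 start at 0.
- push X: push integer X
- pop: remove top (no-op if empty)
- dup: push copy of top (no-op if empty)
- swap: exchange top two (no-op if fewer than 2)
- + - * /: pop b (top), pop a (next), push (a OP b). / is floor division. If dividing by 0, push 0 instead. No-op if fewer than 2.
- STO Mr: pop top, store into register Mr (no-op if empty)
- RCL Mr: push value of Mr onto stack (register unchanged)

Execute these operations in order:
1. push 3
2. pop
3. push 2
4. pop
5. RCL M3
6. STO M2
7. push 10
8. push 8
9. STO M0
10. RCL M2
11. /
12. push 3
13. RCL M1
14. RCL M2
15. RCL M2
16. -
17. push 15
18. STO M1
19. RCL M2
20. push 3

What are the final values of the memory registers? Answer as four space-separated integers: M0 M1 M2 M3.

Answer: 8 15 0 0

Derivation:
After op 1 (push 3): stack=[3] mem=[0,0,0,0]
After op 2 (pop): stack=[empty] mem=[0,0,0,0]
After op 3 (push 2): stack=[2] mem=[0,0,0,0]
After op 4 (pop): stack=[empty] mem=[0,0,0,0]
After op 5 (RCL M3): stack=[0] mem=[0,0,0,0]
After op 6 (STO M2): stack=[empty] mem=[0,0,0,0]
After op 7 (push 10): stack=[10] mem=[0,0,0,0]
After op 8 (push 8): stack=[10,8] mem=[0,0,0,0]
After op 9 (STO M0): stack=[10] mem=[8,0,0,0]
After op 10 (RCL M2): stack=[10,0] mem=[8,0,0,0]
After op 11 (/): stack=[0] mem=[8,0,0,0]
After op 12 (push 3): stack=[0,3] mem=[8,0,0,0]
After op 13 (RCL M1): stack=[0,3,0] mem=[8,0,0,0]
After op 14 (RCL M2): stack=[0,3,0,0] mem=[8,0,0,0]
After op 15 (RCL M2): stack=[0,3,0,0,0] mem=[8,0,0,0]
After op 16 (-): stack=[0,3,0,0] mem=[8,0,0,0]
After op 17 (push 15): stack=[0,3,0,0,15] mem=[8,0,0,0]
After op 18 (STO M1): stack=[0,3,0,0] mem=[8,15,0,0]
After op 19 (RCL M2): stack=[0,3,0,0,0] mem=[8,15,0,0]
After op 20 (push 3): stack=[0,3,0,0,0,3] mem=[8,15,0,0]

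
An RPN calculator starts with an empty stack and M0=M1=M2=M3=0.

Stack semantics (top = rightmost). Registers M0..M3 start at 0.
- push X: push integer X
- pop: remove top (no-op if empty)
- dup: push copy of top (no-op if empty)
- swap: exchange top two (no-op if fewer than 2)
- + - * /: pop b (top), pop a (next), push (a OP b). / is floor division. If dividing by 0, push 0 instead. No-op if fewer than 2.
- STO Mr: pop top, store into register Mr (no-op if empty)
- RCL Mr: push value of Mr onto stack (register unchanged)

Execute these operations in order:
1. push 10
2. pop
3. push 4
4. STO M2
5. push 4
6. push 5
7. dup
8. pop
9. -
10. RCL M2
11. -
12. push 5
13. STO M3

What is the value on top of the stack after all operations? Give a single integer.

Answer: -5

Derivation:
After op 1 (push 10): stack=[10] mem=[0,0,0,0]
After op 2 (pop): stack=[empty] mem=[0,0,0,0]
After op 3 (push 4): stack=[4] mem=[0,0,0,0]
After op 4 (STO M2): stack=[empty] mem=[0,0,4,0]
After op 5 (push 4): stack=[4] mem=[0,0,4,0]
After op 6 (push 5): stack=[4,5] mem=[0,0,4,0]
After op 7 (dup): stack=[4,5,5] mem=[0,0,4,0]
After op 8 (pop): stack=[4,5] mem=[0,0,4,0]
After op 9 (-): stack=[-1] mem=[0,0,4,0]
After op 10 (RCL M2): stack=[-1,4] mem=[0,0,4,0]
After op 11 (-): stack=[-5] mem=[0,0,4,0]
After op 12 (push 5): stack=[-5,5] mem=[0,0,4,0]
After op 13 (STO M3): stack=[-5] mem=[0,0,4,5]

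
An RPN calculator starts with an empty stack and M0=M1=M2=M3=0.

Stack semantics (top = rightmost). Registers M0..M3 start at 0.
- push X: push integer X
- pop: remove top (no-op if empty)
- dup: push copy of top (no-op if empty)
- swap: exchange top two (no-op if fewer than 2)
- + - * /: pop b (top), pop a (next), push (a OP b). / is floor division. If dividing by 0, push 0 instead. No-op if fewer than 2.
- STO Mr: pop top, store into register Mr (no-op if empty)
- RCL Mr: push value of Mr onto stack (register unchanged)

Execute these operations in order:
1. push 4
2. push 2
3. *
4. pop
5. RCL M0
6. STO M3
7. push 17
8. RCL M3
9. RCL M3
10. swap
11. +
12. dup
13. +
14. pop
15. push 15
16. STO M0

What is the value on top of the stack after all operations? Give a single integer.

After op 1 (push 4): stack=[4] mem=[0,0,0,0]
After op 2 (push 2): stack=[4,2] mem=[0,0,0,0]
After op 3 (*): stack=[8] mem=[0,0,0,0]
After op 4 (pop): stack=[empty] mem=[0,0,0,0]
After op 5 (RCL M0): stack=[0] mem=[0,0,0,0]
After op 6 (STO M3): stack=[empty] mem=[0,0,0,0]
After op 7 (push 17): stack=[17] mem=[0,0,0,0]
After op 8 (RCL M3): stack=[17,0] mem=[0,0,0,0]
After op 9 (RCL M3): stack=[17,0,0] mem=[0,0,0,0]
After op 10 (swap): stack=[17,0,0] mem=[0,0,0,0]
After op 11 (+): stack=[17,0] mem=[0,0,0,0]
After op 12 (dup): stack=[17,0,0] mem=[0,0,0,0]
After op 13 (+): stack=[17,0] mem=[0,0,0,0]
After op 14 (pop): stack=[17] mem=[0,0,0,0]
After op 15 (push 15): stack=[17,15] mem=[0,0,0,0]
After op 16 (STO M0): stack=[17] mem=[15,0,0,0]

Answer: 17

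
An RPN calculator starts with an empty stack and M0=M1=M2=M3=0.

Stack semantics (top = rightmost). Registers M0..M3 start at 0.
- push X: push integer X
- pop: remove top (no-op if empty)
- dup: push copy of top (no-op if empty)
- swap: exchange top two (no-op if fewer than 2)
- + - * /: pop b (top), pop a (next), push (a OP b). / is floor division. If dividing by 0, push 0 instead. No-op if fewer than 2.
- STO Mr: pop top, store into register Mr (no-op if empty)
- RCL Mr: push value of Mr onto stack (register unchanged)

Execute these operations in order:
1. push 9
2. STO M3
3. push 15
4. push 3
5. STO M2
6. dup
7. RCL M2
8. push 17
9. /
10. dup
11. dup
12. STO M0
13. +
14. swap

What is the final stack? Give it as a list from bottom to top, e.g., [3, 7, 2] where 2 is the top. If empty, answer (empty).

After op 1 (push 9): stack=[9] mem=[0,0,0,0]
After op 2 (STO M3): stack=[empty] mem=[0,0,0,9]
After op 3 (push 15): stack=[15] mem=[0,0,0,9]
After op 4 (push 3): stack=[15,3] mem=[0,0,0,9]
After op 5 (STO M2): stack=[15] mem=[0,0,3,9]
After op 6 (dup): stack=[15,15] mem=[0,0,3,9]
After op 7 (RCL M2): stack=[15,15,3] mem=[0,0,3,9]
After op 8 (push 17): stack=[15,15,3,17] mem=[0,0,3,9]
After op 9 (/): stack=[15,15,0] mem=[0,0,3,9]
After op 10 (dup): stack=[15,15,0,0] mem=[0,0,3,9]
After op 11 (dup): stack=[15,15,0,0,0] mem=[0,0,3,9]
After op 12 (STO M0): stack=[15,15,0,0] mem=[0,0,3,9]
After op 13 (+): stack=[15,15,0] mem=[0,0,3,9]
After op 14 (swap): stack=[15,0,15] mem=[0,0,3,9]

Answer: [15, 0, 15]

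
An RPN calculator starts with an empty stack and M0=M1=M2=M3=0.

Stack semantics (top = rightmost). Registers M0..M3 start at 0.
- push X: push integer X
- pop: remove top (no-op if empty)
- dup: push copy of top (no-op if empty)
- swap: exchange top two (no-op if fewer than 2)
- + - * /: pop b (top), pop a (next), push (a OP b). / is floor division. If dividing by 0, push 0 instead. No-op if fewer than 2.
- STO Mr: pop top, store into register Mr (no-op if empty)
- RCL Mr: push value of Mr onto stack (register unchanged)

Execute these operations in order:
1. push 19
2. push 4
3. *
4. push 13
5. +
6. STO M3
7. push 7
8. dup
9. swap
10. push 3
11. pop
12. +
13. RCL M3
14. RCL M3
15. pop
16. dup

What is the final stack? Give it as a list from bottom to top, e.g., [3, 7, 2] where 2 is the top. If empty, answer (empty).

After op 1 (push 19): stack=[19] mem=[0,0,0,0]
After op 2 (push 4): stack=[19,4] mem=[0,0,0,0]
After op 3 (*): stack=[76] mem=[0,0,0,0]
After op 4 (push 13): stack=[76,13] mem=[0,0,0,0]
After op 5 (+): stack=[89] mem=[0,0,0,0]
After op 6 (STO M3): stack=[empty] mem=[0,0,0,89]
After op 7 (push 7): stack=[7] mem=[0,0,0,89]
After op 8 (dup): stack=[7,7] mem=[0,0,0,89]
After op 9 (swap): stack=[7,7] mem=[0,0,0,89]
After op 10 (push 3): stack=[7,7,3] mem=[0,0,0,89]
After op 11 (pop): stack=[7,7] mem=[0,0,0,89]
After op 12 (+): stack=[14] mem=[0,0,0,89]
After op 13 (RCL M3): stack=[14,89] mem=[0,0,0,89]
After op 14 (RCL M3): stack=[14,89,89] mem=[0,0,0,89]
After op 15 (pop): stack=[14,89] mem=[0,0,0,89]
After op 16 (dup): stack=[14,89,89] mem=[0,0,0,89]

Answer: [14, 89, 89]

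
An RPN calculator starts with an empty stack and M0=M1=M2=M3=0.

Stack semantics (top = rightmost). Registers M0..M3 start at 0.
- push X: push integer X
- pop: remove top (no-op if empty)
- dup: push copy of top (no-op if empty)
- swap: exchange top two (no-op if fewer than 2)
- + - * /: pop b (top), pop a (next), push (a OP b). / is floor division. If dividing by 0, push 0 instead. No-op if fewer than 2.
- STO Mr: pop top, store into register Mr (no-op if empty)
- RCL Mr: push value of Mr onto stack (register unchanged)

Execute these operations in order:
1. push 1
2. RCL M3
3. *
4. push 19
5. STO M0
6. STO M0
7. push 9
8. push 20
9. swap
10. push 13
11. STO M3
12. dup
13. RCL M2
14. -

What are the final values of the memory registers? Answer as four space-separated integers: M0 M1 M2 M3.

After op 1 (push 1): stack=[1] mem=[0,0,0,0]
After op 2 (RCL M3): stack=[1,0] mem=[0,0,0,0]
After op 3 (*): stack=[0] mem=[0,0,0,0]
After op 4 (push 19): stack=[0,19] mem=[0,0,0,0]
After op 5 (STO M0): stack=[0] mem=[19,0,0,0]
After op 6 (STO M0): stack=[empty] mem=[0,0,0,0]
After op 7 (push 9): stack=[9] mem=[0,0,0,0]
After op 8 (push 20): stack=[9,20] mem=[0,0,0,0]
After op 9 (swap): stack=[20,9] mem=[0,0,0,0]
After op 10 (push 13): stack=[20,9,13] mem=[0,0,0,0]
After op 11 (STO M3): stack=[20,9] mem=[0,0,0,13]
After op 12 (dup): stack=[20,9,9] mem=[0,0,0,13]
After op 13 (RCL M2): stack=[20,9,9,0] mem=[0,0,0,13]
After op 14 (-): stack=[20,9,9] mem=[0,0,0,13]

Answer: 0 0 0 13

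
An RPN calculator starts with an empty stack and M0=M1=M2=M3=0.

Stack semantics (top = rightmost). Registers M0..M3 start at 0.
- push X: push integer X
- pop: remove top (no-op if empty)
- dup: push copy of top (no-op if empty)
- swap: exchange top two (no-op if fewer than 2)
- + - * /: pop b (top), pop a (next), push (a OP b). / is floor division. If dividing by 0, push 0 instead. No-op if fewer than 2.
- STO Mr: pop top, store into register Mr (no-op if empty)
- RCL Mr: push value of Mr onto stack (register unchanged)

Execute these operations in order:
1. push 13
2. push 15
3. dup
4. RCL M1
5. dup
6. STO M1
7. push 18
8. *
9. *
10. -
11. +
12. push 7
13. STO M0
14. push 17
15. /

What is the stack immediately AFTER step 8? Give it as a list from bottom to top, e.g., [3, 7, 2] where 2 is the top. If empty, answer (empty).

After op 1 (push 13): stack=[13] mem=[0,0,0,0]
After op 2 (push 15): stack=[13,15] mem=[0,0,0,0]
After op 3 (dup): stack=[13,15,15] mem=[0,0,0,0]
After op 4 (RCL M1): stack=[13,15,15,0] mem=[0,0,0,0]
After op 5 (dup): stack=[13,15,15,0,0] mem=[0,0,0,0]
After op 6 (STO M1): stack=[13,15,15,0] mem=[0,0,0,0]
After op 7 (push 18): stack=[13,15,15,0,18] mem=[0,0,0,0]
After op 8 (*): stack=[13,15,15,0] mem=[0,0,0,0]

[13, 15, 15, 0]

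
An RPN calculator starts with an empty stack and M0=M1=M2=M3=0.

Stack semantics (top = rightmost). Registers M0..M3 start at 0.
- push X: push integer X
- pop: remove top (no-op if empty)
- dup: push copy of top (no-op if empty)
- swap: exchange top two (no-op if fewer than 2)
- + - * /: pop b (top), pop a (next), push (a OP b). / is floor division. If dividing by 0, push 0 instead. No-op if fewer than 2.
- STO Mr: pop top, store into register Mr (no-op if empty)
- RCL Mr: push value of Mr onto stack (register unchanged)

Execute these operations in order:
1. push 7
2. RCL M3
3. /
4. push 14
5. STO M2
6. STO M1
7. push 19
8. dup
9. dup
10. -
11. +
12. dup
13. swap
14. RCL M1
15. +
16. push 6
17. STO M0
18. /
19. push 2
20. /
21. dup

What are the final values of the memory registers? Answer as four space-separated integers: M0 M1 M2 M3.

Answer: 6 0 14 0

Derivation:
After op 1 (push 7): stack=[7] mem=[0,0,0,0]
After op 2 (RCL M3): stack=[7,0] mem=[0,0,0,0]
After op 3 (/): stack=[0] mem=[0,0,0,0]
After op 4 (push 14): stack=[0,14] mem=[0,0,0,0]
After op 5 (STO M2): stack=[0] mem=[0,0,14,0]
After op 6 (STO M1): stack=[empty] mem=[0,0,14,0]
After op 7 (push 19): stack=[19] mem=[0,0,14,0]
After op 8 (dup): stack=[19,19] mem=[0,0,14,0]
After op 9 (dup): stack=[19,19,19] mem=[0,0,14,0]
After op 10 (-): stack=[19,0] mem=[0,0,14,0]
After op 11 (+): stack=[19] mem=[0,0,14,0]
After op 12 (dup): stack=[19,19] mem=[0,0,14,0]
After op 13 (swap): stack=[19,19] mem=[0,0,14,0]
After op 14 (RCL M1): stack=[19,19,0] mem=[0,0,14,0]
After op 15 (+): stack=[19,19] mem=[0,0,14,0]
After op 16 (push 6): stack=[19,19,6] mem=[0,0,14,0]
After op 17 (STO M0): stack=[19,19] mem=[6,0,14,0]
After op 18 (/): stack=[1] mem=[6,0,14,0]
After op 19 (push 2): stack=[1,2] mem=[6,0,14,0]
After op 20 (/): stack=[0] mem=[6,0,14,0]
After op 21 (dup): stack=[0,0] mem=[6,0,14,0]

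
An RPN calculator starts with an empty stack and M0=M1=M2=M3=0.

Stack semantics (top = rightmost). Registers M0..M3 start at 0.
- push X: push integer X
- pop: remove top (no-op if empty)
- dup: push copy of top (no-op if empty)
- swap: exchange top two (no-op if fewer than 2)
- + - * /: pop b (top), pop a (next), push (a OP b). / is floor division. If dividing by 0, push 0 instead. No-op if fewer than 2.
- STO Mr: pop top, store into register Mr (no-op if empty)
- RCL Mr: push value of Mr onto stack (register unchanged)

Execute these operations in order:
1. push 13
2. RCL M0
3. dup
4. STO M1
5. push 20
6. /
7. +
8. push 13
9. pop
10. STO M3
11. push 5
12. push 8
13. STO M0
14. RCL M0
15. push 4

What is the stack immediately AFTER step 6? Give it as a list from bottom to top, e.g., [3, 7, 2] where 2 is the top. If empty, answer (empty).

After op 1 (push 13): stack=[13] mem=[0,0,0,0]
After op 2 (RCL M0): stack=[13,0] mem=[0,0,0,0]
After op 3 (dup): stack=[13,0,0] mem=[0,0,0,0]
After op 4 (STO M1): stack=[13,0] mem=[0,0,0,0]
After op 5 (push 20): stack=[13,0,20] mem=[0,0,0,0]
After op 6 (/): stack=[13,0] mem=[0,0,0,0]

[13, 0]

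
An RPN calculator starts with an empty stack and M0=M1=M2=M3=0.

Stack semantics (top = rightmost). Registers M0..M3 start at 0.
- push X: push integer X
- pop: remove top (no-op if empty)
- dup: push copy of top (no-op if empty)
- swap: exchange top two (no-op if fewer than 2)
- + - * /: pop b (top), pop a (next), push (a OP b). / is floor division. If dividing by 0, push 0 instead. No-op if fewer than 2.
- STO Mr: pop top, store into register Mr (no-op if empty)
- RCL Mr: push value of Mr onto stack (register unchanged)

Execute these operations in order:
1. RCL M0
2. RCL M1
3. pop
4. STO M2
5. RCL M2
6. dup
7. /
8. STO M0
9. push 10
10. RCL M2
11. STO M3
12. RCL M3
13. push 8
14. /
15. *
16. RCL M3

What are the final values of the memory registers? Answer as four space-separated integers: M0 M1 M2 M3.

After op 1 (RCL M0): stack=[0] mem=[0,0,0,0]
After op 2 (RCL M1): stack=[0,0] mem=[0,0,0,0]
After op 3 (pop): stack=[0] mem=[0,0,0,0]
After op 4 (STO M2): stack=[empty] mem=[0,0,0,0]
After op 5 (RCL M2): stack=[0] mem=[0,0,0,0]
After op 6 (dup): stack=[0,0] mem=[0,0,0,0]
After op 7 (/): stack=[0] mem=[0,0,0,0]
After op 8 (STO M0): stack=[empty] mem=[0,0,0,0]
After op 9 (push 10): stack=[10] mem=[0,0,0,0]
After op 10 (RCL M2): stack=[10,0] mem=[0,0,0,0]
After op 11 (STO M3): stack=[10] mem=[0,0,0,0]
After op 12 (RCL M3): stack=[10,0] mem=[0,0,0,0]
After op 13 (push 8): stack=[10,0,8] mem=[0,0,0,0]
After op 14 (/): stack=[10,0] mem=[0,0,0,0]
After op 15 (*): stack=[0] mem=[0,0,0,0]
After op 16 (RCL M3): stack=[0,0] mem=[0,0,0,0]

Answer: 0 0 0 0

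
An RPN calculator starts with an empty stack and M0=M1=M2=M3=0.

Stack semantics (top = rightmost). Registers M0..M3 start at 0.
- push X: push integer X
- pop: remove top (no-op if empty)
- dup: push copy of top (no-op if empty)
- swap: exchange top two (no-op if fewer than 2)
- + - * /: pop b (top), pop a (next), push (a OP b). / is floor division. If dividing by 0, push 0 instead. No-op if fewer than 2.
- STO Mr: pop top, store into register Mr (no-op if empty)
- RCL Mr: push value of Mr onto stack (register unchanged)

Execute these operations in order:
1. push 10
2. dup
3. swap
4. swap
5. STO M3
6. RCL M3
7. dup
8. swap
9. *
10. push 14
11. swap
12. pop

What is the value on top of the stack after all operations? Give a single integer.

After op 1 (push 10): stack=[10] mem=[0,0,0,0]
After op 2 (dup): stack=[10,10] mem=[0,0,0,0]
After op 3 (swap): stack=[10,10] mem=[0,0,0,0]
After op 4 (swap): stack=[10,10] mem=[0,0,0,0]
After op 5 (STO M3): stack=[10] mem=[0,0,0,10]
After op 6 (RCL M3): stack=[10,10] mem=[0,0,0,10]
After op 7 (dup): stack=[10,10,10] mem=[0,0,0,10]
After op 8 (swap): stack=[10,10,10] mem=[0,0,0,10]
After op 9 (*): stack=[10,100] mem=[0,0,0,10]
After op 10 (push 14): stack=[10,100,14] mem=[0,0,0,10]
After op 11 (swap): stack=[10,14,100] mem=[0,0,0,10]
After op 12 (pop): stack=[10,14] mem=[0,0,0,10]

Answer: 14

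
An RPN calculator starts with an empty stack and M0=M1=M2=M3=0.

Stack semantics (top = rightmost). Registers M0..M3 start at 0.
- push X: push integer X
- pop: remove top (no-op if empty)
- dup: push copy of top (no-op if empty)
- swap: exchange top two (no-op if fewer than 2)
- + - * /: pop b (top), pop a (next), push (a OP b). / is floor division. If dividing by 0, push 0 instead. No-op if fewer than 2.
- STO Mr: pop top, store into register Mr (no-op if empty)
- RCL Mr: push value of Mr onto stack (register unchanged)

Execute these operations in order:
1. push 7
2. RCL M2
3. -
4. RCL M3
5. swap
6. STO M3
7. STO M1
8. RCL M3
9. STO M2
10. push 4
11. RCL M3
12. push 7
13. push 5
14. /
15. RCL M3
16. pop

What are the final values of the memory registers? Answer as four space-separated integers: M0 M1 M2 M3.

Answer: 0 0 7 7

Derivation:
After op 1 (push 7): stack=[7] mem=[0,0,0,0]
After op 2 (RCL M2): stack=[7,0] mem=[0,0,0,0]
After op 3 (-): stack=[7] mem=[0,0,0,0]
After op 4 (RCL M3): stack=[7,0] mem=[0,0,0,0]
After op 5 (swap): stack=[0,7] mem=[0,0,0,0]
After op 6 (STO M3): stack=[0] mem=[0,0,0,7]
After op 7 (STO M1): stack=[empty] mem=[0,0,0,7]
After op 8 (RCL M3): stack=[7] mem=[0,0,0,7]
After op 9 (STO M2): stack=[empty] mem=[0,0,7,7]
After op 10 (push 4): stack=[4] mem=[0,0,7,7]
After op 11 (RCL M3): stack=[4,7] mem=[0,0,7,7]
After op 12 (push 7): stack=[4,7,7] mem=[0,0,7,7]
After op 13 (push 5): stack=[4,7,7,5] mem=[0,0,7,7]
After op 14 (/): stack=[4,7,1] mem=[0,0,7,7]
After op 15 (RCL M3): stack=[4,7,1,7] mem=[0,0,7,7]
After op 16 (pop): stack=[4,7,1] mem=[0,0,7,7]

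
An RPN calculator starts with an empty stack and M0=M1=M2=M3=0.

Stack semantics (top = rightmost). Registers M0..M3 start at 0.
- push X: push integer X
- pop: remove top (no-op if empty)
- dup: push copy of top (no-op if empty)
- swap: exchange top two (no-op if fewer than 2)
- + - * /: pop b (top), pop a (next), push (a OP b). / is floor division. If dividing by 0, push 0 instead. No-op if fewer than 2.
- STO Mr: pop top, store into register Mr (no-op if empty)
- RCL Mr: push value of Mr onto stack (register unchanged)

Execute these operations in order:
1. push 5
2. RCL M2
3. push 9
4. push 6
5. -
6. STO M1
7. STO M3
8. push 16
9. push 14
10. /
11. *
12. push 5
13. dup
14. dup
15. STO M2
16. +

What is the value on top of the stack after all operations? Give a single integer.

Answer: 10

Derivation:
After op 1 (push 5): stack=[5] mem=[0,0,0,0]
After op 2 (RCL M2): stack=[5,0] mem=[0,0,0,0]
After op 3 (push 9): stack=[5,0,9] mem=[0,0,0,0]
After op 4 (push 6): stack=[5,0,9,6] mem=[0,0,0,0]
After op 5 (-): stack=[5,0,3] mem=[0,0,0,0]
After op 6 (STO M1): stack=[5,0] mem=[0,3,0,0]
After op 7 (STO M3): stack=[5] mem=[0,3,0,0]
After op 8 (push 16): stack=[5,16] mem=[0,3,0,0]
After op 9 (push 14): stack=[5,16,14] mem=[0,3,0,0]
After op 10 (/): stack=[5,1] mem=[0,3,0,0]
After op 11 (*): stack=[5] mem=[0,3,0,0]
After op 12 (push 5): stack=[5,5] mem=[0,3,0,0]
After op 13 (dup): stack=[5,5,5] mem=[0,3,0,0]
After op 14 (dup): stack=[5,5,5,5] mem=[0,3,0,0]
After op 15 (STO M2): stack=[5,5,5] mem=[0,3,5,0]
After op 16 (+): stack=[5,10] mem=[0,3,5,0]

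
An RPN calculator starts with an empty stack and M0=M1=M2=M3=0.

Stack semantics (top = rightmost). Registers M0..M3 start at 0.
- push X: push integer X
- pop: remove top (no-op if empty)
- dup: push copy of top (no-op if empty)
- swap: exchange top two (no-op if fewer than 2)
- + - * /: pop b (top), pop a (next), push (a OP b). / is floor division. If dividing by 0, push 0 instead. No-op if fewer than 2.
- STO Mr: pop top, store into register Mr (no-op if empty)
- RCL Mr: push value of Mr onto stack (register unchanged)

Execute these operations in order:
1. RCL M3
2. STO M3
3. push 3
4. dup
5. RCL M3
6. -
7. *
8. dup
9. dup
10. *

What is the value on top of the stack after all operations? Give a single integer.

Answer: 81

Derivation:
After op 1 (RCL M3): stack=[0] mem=[0,0,0,0]
After op 2 (STO M3): stack=[empty] mem=[0,0,0,0]
After op 3 (push 3): stack=[3] mem=[0,0,0,0]
After op 4 (dup): stack=[3,3] mem=[0,0,0,0]
After op 5 (RCL M3): stack=[3,3,0] mem=[0,0,0,0]
After op 6 (-): stack=[3,3] mem=[0,0,0,0]
After op 7 (*): stack=[9] mem=[0,0,0,0]
After op 8 (dup): stack=[9,9] mem=[0,0,0,0]
After op 9 (dup): stack=[9,9,9] mem=[0,0,0,0]
After op 10 (*): stack=[9,81] mem=[0,0,0,0]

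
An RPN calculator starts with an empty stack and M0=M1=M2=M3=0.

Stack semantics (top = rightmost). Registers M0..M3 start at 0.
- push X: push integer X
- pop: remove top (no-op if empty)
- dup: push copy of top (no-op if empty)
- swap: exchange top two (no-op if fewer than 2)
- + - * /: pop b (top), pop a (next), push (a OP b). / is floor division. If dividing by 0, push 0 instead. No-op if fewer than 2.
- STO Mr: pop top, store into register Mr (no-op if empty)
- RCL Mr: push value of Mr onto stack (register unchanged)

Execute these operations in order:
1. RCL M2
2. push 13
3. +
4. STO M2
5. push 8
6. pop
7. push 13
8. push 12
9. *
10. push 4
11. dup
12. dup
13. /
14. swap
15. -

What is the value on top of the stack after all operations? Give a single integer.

Answer: -3

Derivation:
After op 1 (RCL M2): stack=[0] mem=[0,0,0,0]
After op 2 (push 13): stack=[0,13] mem=[0,0,0,0]
After op 3 (+): stack=[13] mem=[0,0,0,0]
After op 4 (STO M2): stack=[empty] mem=[0,0,13,0]
After op 5 (push 8): stack=[8] mem=[0,0,13,0]
After op 6 (pop): stack=[empty] mem=[0,0,13,0]
After op 7 (push 13): stack=[13] mem=[0,0,13,0]
After op 8 (push 12): stack=[13,12] mem=[0,0,13,0]
After op 9 (*): stack=[156] mem=[0,0,13,0]
After op 10 (push 4): stack=[156,4] mem=[0,0,13,0]
After op 11 (dup): stack=[156,4,4] mem=[0,0,13,0]
After op 12 (dup): stack=[156,4,4,4] mem=[0,0,13,0]
After op 13 (/): stack=[156,4,1] mem=[0,0,13,0]
After op 14 (swap): stack=[156,1,4] mem=[0,0,13,0]
After op 15 (-): stack=[156,-3] mem=[0,0,13,0]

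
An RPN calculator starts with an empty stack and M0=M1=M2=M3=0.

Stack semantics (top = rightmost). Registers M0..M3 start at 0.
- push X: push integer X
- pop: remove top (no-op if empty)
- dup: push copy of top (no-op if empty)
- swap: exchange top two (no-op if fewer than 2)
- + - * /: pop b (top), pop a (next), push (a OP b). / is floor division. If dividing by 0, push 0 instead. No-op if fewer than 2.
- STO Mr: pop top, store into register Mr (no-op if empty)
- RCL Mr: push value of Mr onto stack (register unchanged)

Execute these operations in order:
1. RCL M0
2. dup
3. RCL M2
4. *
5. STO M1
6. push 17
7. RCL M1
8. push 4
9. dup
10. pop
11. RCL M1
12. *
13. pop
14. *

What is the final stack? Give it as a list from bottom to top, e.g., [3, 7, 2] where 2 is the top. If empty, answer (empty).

After op 1 (RCL M0): stack=[0] mem=[0,0,0,0]
After op 2 (dup): stack=[0,0] mem=[0,0,0,0]
After op 3 (RCL M2): stack=[0,0,0] mem=[0,0,0,0]
After op 4 (*): stack=[0,0] mem=[0,0,0,0]
After op 5 (STO M1): stack=[0] mem=[0,0,0,0]
After op 6 (push 17): stack=[0,17] mem=[0,0,0,0]
After op 7 (RCL M1): stack=[0,17,0] mem=[0,0,0,0]
After op 8 (push 4): stack=[0,17,0,4] mem=[0,0,0,0]
After op 9 (dup): stack=[0,17,0,4,4] mem=[0,0,0,0]
After op 10 (pop): stack=[0,17,0,4] mem=[0,0,0,0]
After op 11 (RCL M1): stack=[0,17,0,4,0] mem=[0,0,0,0]
After op 12 (*): stack=[0,17,0,0] mem=[0,0,0,0]
After op 13 (pop): stack=[0,17,0] mem=[0,0,0,0]
After op 14 (*): stack=[0,0] mem=[0,0,0,0]

Answer: [0, 0]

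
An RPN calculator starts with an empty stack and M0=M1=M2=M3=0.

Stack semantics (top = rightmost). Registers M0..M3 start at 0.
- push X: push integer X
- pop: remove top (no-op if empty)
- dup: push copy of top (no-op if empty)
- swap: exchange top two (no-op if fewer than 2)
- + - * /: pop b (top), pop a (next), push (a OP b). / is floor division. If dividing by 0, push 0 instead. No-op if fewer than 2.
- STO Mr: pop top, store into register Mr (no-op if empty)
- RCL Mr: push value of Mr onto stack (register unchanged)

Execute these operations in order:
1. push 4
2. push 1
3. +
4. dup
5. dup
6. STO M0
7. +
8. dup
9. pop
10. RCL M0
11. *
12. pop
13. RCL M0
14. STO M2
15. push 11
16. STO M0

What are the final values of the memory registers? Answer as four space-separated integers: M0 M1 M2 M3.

After op 1 (push 4): stack=[4] mem=[0,0,0,0]
After op 2 (push 1): stack=[4,1] mem=[0,0,0,0]
After op 3 (+): stack=[5] mem=[0,0,0,0]
After op 4 (dup): stack=[5,5] mem=[0,0,0,0]
After op 5 (dup): stack=[5,5,5] mem=[0,0,0,0]
After op 6 (STO M0): stack=[5,5] mem=[5,0,0,0]
After op 7 (+): stack=[10] mem=[5,0,0,0]
After op 8 (dup): stack=[10,10] mem=[5,0,0,0]
After op 9 (pop): stack=[10] mem=[5,0,0,0]
After op 10 (RCL M0): stack=[10,5] mem=[5,0,0,0]
After op 11 (*): stack=[50] mem=[5,0,0,0]
After op 12 (pop): stack=[empty] mem=[5,0,0,0]
After op 13 (RCL M0): stack=[5] mem=[5,0,0,0]
After op 14 (STO M2): stack=[empty] mem=[5,0,5,0]
After op 15 (push 11): stack=[11] mem=[5,0,5,0]
After op 16 (STO M0): stack=[empty] mem=[11,0,5,0]

Answer: 11 0 5 0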